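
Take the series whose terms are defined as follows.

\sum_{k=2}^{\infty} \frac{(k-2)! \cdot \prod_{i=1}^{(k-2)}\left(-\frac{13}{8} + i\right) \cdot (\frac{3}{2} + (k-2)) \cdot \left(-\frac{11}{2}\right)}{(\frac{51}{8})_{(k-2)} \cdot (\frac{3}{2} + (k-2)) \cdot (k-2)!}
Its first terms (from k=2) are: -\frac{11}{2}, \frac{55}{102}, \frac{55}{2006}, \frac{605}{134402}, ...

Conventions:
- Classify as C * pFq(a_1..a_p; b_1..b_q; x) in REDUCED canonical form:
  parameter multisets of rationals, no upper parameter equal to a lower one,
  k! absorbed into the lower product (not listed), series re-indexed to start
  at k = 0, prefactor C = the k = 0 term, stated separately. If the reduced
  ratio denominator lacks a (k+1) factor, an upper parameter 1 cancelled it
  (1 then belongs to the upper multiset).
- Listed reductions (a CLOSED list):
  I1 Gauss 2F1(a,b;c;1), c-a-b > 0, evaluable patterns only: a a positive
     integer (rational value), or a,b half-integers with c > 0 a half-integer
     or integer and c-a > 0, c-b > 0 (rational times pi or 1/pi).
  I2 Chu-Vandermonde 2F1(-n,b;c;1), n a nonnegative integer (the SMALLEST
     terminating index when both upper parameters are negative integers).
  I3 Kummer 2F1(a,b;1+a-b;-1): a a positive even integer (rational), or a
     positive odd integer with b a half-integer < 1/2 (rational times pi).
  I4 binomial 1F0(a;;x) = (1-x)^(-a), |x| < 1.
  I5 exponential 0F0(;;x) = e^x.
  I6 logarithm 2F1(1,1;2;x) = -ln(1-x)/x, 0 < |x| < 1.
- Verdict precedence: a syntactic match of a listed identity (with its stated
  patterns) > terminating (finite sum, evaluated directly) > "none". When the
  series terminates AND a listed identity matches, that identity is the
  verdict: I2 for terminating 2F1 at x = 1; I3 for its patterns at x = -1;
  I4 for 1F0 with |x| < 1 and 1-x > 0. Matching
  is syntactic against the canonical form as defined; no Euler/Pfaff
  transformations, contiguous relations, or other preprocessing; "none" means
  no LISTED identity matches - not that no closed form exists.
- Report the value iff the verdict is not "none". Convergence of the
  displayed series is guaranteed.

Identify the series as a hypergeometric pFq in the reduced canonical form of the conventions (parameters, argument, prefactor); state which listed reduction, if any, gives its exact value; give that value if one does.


Key observation: with t_0 = -\frac{11}{2}, the running product (prefactor -11/2) telescopes to a rising factorial.
Consecutive-term ratio: r(k) = 1 * (k-\frac{5}{8}) (k+1) / [(k+\frac{51}{8}) (k+1)] - rational in k, leading ratio 1; with t_0 = -\frac{11}{2}, classification follows.

Reduced: x = 1, 2F1, upper = {-\frac{5}{8}, 1}, lower = {\frac{51}{8}}, C = -\frac{11}{2}. Verdict at x = 1: the Gauss summation I1 matches (x = 1: the Gamma ratio telescopes since c-a-b = 6 > 0 and a = 1 in Z>0). Value: -\frac{473}{96}.


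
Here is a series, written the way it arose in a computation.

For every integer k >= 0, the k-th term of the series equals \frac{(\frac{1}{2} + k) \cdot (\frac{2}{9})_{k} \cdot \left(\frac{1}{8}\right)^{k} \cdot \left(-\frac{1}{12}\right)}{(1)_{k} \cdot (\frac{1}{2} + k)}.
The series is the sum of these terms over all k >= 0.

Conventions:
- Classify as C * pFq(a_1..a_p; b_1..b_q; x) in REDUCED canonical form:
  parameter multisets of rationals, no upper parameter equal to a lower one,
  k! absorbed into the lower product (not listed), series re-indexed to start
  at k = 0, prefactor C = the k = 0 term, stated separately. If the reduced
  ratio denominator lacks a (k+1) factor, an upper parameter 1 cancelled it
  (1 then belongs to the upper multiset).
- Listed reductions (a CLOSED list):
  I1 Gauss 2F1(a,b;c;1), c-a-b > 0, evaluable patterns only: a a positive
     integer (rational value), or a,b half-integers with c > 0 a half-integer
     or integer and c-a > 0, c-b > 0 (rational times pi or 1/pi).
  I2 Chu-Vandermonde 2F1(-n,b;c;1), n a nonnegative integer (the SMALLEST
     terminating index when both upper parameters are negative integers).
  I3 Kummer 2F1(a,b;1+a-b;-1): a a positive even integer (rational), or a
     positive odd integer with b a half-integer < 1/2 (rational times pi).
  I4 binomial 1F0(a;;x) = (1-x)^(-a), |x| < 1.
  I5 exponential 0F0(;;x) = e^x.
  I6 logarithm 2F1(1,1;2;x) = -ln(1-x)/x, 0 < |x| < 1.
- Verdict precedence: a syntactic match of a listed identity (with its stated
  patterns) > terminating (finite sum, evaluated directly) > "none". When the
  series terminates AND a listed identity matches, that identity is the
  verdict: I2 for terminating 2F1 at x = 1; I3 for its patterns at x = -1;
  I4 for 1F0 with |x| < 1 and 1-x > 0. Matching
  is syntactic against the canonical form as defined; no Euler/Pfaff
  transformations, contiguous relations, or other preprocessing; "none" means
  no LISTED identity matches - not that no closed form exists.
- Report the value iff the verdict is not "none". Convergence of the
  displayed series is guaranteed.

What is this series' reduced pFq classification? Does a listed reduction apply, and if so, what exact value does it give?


With C = -\frac{1}{12}: the canonical form is 1F0(\frac{2}{9}; -; \frac{1}{8}). Verdict: binomial (I4) fires (the 1F0 binomial series: exponent -2/9, x = \frac{1}{8}). Hence: \left(-\frac{1}{12}\right) \cdot \left(\frac{7}{8}\right)^{-\frac{2}{9}}.

Key observation: x = \frac{1}{8} and the factor k + 1/2 cancels (top and bottom), leaving C = -1/12, x = 1/8.
Term ratio: r(k) = \frac{1}{8} * (k+\frac{2}{9}) / [(k+1)] - rational; roots negated = parameters, x = \frac{1}{8}, C = -\frac{1}{12}.


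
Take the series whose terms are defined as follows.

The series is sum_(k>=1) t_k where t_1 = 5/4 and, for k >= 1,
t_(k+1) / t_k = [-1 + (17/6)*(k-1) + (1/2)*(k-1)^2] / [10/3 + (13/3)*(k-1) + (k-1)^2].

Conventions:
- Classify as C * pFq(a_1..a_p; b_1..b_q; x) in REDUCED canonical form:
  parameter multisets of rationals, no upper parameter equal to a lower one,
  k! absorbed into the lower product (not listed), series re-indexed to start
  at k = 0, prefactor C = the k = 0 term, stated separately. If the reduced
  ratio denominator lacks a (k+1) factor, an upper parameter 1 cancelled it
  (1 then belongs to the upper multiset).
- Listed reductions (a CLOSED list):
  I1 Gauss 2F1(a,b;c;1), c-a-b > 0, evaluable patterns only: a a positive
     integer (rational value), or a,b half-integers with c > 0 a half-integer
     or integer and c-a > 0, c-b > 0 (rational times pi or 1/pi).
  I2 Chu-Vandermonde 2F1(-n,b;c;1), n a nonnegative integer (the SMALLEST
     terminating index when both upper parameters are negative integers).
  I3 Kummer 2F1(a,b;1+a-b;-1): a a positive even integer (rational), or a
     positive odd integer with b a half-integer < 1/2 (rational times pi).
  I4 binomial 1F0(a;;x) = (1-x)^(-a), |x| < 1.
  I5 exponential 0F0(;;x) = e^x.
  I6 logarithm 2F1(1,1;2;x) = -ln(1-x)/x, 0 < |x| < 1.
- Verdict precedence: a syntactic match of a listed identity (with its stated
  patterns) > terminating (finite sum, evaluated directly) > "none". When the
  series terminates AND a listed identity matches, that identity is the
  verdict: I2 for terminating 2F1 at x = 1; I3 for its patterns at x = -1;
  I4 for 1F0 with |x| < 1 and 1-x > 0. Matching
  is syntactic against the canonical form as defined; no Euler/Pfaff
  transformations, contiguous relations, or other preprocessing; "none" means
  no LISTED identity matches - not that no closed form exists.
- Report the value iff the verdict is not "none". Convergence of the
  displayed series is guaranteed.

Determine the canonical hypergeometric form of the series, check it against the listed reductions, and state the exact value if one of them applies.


x = 1/2 here; the reduced form reads 2F1, upper {-1/3, 6}, lower {10/3}, C = 5/4. Verdict: none. Every listed pattern misses the 2F1 form at 1/2, upper {-1/3, 6}.

The tell: x = (1/2) and the expanded ratio factors over Q; prefactor 5/4, roots give parameters.
Step ratio: r(k) = (1/2) * (k-1/3) (k+6) / [(k+10/3) (k+1)] - poly over poly, x = (1/2) from leading terms; C = 5/4 at k = 0.


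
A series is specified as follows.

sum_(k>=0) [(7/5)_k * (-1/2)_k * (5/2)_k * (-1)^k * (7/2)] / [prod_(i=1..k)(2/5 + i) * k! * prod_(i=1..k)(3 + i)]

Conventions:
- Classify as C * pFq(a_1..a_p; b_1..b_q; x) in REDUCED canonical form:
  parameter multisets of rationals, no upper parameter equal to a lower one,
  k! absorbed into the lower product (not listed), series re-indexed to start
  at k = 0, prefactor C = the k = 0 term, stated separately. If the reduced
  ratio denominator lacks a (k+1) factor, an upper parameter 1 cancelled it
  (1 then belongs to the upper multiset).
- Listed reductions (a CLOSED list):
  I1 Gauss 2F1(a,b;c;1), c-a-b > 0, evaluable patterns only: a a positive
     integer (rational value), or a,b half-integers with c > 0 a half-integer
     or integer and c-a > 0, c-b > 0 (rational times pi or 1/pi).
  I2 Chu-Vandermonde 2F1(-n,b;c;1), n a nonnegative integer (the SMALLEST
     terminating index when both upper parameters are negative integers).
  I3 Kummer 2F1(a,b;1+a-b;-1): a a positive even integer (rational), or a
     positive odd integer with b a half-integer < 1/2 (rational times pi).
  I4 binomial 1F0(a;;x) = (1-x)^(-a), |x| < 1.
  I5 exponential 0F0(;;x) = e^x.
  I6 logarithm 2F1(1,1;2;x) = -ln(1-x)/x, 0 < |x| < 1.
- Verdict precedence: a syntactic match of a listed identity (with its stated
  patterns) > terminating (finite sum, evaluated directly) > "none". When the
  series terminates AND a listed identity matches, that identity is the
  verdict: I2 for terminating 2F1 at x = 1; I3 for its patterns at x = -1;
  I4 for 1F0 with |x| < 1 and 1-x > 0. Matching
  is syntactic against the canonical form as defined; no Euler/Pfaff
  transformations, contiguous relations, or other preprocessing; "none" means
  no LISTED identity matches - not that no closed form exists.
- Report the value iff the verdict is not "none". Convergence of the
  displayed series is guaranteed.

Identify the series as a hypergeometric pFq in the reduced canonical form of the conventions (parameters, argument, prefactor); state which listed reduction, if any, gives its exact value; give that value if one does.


Classification (C = 7/2): 2F1 with upper {-1/2, 5/2}, lower {4}, argument x = -1. Verdict: none (x = -1): each listed identity misses the multisets {-1/2, 5/2} ; {4}.

First insight: from the first term 7/2: the lower running product (C = 7/2, x = -1) is a rising factorial.
Step ratio: r(k) = (-1) * (k-1/2) (k+5/2) / [(k+4) (k+1)] - rational; roots negated = parameters, x = (-1), C = 7/2.


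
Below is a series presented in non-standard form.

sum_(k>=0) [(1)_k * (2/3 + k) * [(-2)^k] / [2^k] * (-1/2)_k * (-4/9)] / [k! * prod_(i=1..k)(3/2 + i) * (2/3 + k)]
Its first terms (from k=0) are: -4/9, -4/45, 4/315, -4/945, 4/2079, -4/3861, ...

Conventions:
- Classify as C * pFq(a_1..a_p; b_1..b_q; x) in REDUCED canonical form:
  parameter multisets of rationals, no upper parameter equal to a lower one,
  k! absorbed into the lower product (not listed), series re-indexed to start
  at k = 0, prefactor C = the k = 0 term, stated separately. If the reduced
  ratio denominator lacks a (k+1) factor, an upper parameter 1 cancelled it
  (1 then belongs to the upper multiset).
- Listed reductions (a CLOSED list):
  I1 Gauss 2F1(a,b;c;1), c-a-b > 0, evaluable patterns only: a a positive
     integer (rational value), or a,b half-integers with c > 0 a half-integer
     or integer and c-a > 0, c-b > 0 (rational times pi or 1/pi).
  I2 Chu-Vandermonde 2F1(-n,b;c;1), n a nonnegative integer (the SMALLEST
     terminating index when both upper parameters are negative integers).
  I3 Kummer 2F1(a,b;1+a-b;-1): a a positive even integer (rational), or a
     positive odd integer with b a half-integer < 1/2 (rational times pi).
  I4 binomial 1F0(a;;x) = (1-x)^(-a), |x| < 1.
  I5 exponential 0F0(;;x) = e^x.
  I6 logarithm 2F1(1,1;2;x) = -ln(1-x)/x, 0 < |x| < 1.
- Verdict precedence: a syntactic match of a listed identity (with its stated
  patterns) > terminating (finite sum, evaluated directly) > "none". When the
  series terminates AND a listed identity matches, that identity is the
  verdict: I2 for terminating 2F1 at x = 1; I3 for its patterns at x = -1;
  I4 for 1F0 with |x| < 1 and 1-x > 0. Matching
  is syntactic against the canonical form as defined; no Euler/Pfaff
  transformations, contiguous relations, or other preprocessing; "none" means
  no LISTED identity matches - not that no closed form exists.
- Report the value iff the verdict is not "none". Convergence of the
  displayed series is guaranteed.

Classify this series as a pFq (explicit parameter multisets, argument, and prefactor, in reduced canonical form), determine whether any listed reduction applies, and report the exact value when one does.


Key observation: t_0 being -4/9, the two k-th powers (C = -4/9) combine into one argument.
Adjacent-term ratio: r(k) = (-1) * (k-1/2) (k+1) / [(k+5/2) (k+1)] - rational in k, leading ratio (-1); with t_0 = -4/9, classification follows.

At argument -1: a 2F1 with upper {-1/2, 1}, lower {5/2}, scaled by C = -4/9. Verdict (x = -1): Kummer's theorem (I3) applies (x = -1; c = 5/2 equals 1+a-b for upper {-1/2, 1}: listed pattern). Exact value: (-1/6) * pi.


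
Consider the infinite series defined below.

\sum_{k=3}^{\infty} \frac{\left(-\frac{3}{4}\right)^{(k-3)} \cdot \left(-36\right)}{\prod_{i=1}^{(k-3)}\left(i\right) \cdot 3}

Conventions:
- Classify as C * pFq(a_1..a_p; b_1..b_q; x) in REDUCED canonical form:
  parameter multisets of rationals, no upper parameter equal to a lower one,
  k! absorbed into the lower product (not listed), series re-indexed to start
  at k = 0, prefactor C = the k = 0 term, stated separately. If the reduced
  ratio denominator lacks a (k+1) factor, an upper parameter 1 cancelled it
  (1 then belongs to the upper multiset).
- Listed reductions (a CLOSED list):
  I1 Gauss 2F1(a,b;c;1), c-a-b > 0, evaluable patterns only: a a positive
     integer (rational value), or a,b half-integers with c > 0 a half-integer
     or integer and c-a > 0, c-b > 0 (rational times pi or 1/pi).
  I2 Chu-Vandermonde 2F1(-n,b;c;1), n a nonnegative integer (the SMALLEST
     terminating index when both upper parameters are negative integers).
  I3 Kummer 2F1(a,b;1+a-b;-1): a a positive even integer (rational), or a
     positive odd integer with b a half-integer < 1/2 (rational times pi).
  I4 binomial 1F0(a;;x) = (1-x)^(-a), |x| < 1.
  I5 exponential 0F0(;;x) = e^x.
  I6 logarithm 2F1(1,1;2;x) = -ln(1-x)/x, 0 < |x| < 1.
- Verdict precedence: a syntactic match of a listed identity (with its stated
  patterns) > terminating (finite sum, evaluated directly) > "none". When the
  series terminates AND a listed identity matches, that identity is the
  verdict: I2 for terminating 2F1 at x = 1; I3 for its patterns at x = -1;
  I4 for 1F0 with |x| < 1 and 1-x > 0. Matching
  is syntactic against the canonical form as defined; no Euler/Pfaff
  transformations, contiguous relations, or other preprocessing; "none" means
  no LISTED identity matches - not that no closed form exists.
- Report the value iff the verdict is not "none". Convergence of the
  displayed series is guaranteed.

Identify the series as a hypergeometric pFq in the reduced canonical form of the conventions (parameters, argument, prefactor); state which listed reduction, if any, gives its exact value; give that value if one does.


Prefactor -12, argument -\frac{3}{4}: 0F0 with upper {-} over lower {-}. Verdict: exponential (I5) applies (the 0F0 exponential series at x = -\frac{3}{4}). Sum: \left(-12\right) \cdot e^{-\frac{3}{4}}.

Structural cue: x = -\frac{3}{4} and the product of the first k integers (C = -12, x = -3/4) is k!.
Adjacent-term ratio: r(k) = -\frac{3}{4} * 1 / [(k+1)] ; factor over Q: parameters, x = -\frac{3}{4}, and C = -12.


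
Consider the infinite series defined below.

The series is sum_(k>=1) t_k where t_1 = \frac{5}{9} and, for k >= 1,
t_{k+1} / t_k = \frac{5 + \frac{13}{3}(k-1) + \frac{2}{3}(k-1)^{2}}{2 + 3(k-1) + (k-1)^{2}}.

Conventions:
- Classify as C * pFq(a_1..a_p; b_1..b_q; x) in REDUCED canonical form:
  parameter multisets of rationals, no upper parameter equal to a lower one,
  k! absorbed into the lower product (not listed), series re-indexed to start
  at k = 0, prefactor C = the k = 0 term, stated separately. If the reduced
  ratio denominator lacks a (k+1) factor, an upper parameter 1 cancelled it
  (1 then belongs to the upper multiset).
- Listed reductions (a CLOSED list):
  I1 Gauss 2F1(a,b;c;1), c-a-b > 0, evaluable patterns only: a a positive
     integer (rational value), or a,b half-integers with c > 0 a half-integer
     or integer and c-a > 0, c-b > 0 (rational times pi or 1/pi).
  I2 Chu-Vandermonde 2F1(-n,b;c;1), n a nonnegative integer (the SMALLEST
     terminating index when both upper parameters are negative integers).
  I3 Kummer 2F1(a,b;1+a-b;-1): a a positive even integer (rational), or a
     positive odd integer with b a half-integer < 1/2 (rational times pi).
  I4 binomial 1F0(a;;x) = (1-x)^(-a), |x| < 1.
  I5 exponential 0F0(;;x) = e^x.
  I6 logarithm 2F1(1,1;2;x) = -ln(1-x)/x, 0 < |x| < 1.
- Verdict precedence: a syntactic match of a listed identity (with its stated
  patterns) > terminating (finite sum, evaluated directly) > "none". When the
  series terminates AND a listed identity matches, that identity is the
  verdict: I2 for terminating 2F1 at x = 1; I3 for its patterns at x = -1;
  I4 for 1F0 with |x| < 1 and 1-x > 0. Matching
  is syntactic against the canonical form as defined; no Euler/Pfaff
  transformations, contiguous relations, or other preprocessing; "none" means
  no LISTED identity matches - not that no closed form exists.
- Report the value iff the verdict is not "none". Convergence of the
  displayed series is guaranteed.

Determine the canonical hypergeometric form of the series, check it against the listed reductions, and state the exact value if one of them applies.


Classification (C = \frac{5}{9}): 2F1 with upper {\frac{3}{2}, 5}, lower {2}, argument x = \frac{2}{3}. Verdict: none. A 2F1 with upper {\frac{3}{2}, 5} fits none of I1-I6 at x = \frac{2}{3}; the sum runs forever.

Key step: from the first term \frac{5}{9}: roots of the ratio polynomials (C = 5/9, x = 2/3) are the negated parameters.
Term ratio: r(k) = \frac{2}{3} * (k+\frac{3}{2}) (k+5) / [(k+2) (k+1)] ; factor over Q: parameters, x = \frac{2}{3}, and C = \frac{5}{9}.


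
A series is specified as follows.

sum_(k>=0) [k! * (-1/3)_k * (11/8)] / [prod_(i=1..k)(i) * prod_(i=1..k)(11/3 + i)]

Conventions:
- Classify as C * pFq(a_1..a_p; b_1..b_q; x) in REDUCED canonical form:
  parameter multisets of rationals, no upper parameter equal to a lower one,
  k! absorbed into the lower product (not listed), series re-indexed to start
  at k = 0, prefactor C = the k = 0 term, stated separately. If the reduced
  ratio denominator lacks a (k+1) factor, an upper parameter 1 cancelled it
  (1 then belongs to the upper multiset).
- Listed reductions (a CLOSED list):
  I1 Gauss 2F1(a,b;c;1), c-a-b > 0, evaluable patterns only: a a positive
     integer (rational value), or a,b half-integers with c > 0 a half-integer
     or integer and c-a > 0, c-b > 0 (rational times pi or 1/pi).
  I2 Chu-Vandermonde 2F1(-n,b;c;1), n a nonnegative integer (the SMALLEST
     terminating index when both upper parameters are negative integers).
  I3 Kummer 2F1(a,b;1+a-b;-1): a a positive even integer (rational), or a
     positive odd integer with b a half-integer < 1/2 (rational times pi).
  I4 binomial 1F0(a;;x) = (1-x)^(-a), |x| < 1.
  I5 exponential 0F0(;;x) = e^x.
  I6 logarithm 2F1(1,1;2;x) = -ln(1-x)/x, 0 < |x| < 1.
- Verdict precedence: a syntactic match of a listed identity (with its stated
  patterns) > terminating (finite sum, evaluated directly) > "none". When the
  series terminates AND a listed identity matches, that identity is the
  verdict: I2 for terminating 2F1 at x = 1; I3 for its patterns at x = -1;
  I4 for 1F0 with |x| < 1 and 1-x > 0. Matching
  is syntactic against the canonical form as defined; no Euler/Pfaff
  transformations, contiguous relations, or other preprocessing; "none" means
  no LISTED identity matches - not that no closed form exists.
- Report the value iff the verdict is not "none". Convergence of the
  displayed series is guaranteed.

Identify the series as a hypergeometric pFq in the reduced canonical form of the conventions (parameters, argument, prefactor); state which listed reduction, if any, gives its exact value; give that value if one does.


x = 1 here; the reduced form reads 2F1, upper {-1/3, 1}, lower {14/3}, C = 11/8. Verdict (x = 1): Gauss (I1, integer-parameter pattern) applies (x = 1: the Gamma ratio telescopes since c-a-b = 4 > 0 and a = 1 in Z>0). Sum: 121/96.

The tell: with t_0 = 11/8, the factorial ratio (C = 11/8) (k+a-1)!/(a-1)! is a rising factorial (a)_k.
Adjacent-term ratio: r(k) = 1 * (k-1/3) (k+1) / [(k+14/3) (k+1)] - poly over poly, x = 1 from leading terms; C = 11/8 at k = 0.


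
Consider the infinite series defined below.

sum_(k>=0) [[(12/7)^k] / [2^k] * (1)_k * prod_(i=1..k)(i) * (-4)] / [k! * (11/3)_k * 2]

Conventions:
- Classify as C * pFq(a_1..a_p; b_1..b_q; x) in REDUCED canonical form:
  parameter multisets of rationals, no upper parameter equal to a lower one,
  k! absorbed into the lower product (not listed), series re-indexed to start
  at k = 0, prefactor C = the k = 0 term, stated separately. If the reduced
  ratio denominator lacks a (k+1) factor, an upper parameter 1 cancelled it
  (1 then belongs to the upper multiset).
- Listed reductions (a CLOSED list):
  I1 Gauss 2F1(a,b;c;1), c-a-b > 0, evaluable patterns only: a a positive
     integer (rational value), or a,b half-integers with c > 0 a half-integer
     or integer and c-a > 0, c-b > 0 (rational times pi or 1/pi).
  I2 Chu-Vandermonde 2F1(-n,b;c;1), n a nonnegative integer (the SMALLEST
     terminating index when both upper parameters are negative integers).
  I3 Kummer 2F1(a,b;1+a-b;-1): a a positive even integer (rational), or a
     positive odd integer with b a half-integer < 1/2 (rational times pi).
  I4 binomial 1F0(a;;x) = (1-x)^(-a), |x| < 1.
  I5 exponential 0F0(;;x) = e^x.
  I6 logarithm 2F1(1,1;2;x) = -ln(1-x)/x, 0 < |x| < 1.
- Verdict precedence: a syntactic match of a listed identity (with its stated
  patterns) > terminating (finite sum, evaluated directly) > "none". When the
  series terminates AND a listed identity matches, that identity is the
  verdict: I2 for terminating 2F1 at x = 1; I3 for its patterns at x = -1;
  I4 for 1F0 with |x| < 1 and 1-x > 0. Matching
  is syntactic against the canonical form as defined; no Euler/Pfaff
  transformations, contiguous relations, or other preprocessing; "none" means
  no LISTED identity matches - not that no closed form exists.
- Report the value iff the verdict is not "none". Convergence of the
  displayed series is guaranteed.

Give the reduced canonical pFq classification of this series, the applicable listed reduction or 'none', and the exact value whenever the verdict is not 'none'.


Prefactor -2, argument 6/7: 2F1 with upper {1, 1} over lower {11/3}. Verdict: none. A 2F1 with upper {1, 1} fits none of I1-I6 at x = 6/7; the sum runs forever.

First insight: t_0 = -2 here, and the constant factors (C = -2) combine into one prefactor.
Step ratio: r(k) = (6/7) * (k+1) (k+1) / [(k+11/3) (k+1)] - rational in k, leading ratio (6/7); with t_0 = -2, classification follows.


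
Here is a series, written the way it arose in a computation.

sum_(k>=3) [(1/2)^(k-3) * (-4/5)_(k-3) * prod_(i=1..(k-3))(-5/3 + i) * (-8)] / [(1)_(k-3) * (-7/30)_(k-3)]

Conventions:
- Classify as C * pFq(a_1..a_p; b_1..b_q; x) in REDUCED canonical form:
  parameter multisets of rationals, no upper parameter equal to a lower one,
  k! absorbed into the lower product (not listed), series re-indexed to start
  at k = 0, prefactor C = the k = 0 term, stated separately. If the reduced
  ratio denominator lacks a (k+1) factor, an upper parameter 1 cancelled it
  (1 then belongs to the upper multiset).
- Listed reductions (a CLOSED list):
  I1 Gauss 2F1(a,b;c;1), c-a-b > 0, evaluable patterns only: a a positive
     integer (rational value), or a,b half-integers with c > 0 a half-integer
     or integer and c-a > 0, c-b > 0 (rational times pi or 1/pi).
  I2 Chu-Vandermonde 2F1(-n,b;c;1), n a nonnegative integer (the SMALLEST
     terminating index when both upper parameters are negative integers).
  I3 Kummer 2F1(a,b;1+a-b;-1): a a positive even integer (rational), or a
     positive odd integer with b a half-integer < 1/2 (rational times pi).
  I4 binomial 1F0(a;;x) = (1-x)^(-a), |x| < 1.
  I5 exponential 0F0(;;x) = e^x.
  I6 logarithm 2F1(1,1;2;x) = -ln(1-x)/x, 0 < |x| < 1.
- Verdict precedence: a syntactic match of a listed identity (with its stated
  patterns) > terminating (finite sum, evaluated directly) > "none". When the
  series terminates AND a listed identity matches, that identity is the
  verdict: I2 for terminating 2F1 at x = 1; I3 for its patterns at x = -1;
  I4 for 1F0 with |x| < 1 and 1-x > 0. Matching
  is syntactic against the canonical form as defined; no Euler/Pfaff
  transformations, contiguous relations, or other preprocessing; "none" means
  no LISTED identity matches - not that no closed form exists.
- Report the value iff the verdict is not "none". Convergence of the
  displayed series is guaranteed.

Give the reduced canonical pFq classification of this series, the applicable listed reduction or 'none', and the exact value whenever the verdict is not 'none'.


At argument 1/2: a 2F1 with upper {-4/5, -2/3}, lower {-7/30}, scaled by C = -8. Verdict: none. Every listed pattern misses the 2F1 form at 1/2, upper {-4/5, -2/3}.

First insight: x = (1/2) and the running product (prefactor -8) telescopes to a rising factorial.
Term ratio: r(k) = (1/2) * (k-4/5) (k-2/3) / [(k-7/30) (k+1)] - rational; roots negated = parameters, x = (1/2), C = -8.


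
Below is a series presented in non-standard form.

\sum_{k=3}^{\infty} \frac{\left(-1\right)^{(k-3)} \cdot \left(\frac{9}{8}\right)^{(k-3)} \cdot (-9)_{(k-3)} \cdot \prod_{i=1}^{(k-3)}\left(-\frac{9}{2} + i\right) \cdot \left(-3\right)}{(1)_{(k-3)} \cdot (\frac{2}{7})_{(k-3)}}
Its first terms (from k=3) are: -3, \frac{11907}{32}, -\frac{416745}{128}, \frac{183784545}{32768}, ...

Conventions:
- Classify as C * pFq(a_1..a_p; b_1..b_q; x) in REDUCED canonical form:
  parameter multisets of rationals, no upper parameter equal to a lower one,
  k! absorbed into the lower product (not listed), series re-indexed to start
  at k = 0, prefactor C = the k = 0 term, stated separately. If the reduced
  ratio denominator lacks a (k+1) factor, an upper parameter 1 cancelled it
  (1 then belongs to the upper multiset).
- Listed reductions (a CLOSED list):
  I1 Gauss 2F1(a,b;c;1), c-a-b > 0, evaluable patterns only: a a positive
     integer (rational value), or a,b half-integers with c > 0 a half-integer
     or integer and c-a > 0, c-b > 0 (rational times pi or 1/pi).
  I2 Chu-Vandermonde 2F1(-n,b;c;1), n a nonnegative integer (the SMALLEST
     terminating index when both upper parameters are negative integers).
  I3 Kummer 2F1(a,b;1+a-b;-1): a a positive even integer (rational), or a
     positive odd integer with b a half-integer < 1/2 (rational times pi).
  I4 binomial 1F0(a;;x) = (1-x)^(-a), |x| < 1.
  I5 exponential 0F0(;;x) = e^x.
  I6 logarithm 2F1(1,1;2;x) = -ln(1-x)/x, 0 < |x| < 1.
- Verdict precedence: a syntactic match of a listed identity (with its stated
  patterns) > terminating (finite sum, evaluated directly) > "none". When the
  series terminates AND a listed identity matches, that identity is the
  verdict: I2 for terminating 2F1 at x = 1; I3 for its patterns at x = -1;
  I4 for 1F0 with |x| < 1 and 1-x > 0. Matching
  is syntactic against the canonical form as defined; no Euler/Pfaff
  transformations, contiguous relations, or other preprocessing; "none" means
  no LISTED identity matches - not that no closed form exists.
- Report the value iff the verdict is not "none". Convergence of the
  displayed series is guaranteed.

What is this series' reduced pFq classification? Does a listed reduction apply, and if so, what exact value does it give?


x = -\frac{9}{8} here; the reduced form reads 2F1, upper {-9, -\frac{7}{2}}, lower {\frac{2}{7}}, C = -3. Verdict: terminating. With -9 upstairs the series is a 10-term polynomial sum; evaluated term by term. Exact value: \frac{669760118371705352043}{641798131272384512}.

Key observation: t_0 = -3 here, and (1)_k (C = -3, x = -9/8) is k! itself.
Term ratio: r(k) = -\frac{9}{8} * (k-9) (k-\frac{7}{2}) / [(k+\frac{2}{7}) (k+1)] ; factor over Q: parameters, x = -\frac{9}{8}, and C = -3.


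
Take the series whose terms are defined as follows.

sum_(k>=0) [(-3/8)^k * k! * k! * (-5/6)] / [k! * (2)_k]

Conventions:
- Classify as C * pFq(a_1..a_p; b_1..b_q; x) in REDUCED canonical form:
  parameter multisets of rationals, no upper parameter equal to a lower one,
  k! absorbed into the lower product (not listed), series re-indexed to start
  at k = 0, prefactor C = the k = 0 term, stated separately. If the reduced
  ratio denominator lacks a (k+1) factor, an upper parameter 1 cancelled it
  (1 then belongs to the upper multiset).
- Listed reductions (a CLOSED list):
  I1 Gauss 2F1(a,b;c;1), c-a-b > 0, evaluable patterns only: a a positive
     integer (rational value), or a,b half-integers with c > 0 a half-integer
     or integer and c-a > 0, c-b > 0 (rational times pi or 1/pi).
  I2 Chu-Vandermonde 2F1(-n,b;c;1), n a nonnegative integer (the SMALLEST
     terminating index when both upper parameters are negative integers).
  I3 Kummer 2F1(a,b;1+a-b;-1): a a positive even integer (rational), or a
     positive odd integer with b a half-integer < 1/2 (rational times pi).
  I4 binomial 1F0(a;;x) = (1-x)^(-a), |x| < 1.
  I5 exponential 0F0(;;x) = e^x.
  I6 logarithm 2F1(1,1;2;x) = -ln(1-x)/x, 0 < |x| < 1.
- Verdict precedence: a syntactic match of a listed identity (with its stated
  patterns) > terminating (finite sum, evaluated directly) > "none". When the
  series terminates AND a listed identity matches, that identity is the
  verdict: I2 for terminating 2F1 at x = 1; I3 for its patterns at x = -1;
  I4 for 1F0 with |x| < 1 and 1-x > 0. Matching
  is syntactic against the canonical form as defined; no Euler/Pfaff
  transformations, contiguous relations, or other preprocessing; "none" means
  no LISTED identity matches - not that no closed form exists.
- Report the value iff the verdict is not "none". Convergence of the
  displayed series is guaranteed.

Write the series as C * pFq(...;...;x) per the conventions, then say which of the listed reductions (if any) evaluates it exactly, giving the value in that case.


The tell: from the first term -5/6: the factorial ratio (C = -5/6, x = -3/8) (k+a-1)!/(a-1)! is a rising factorial (a)_k.
Adjacent-term ratio: r(k) = (-3/8) * (k+1) (k+1) / [(k+2) (k+1)] - rational in k, leading ratio (-3/8); with t_0 = -5/6, classification follows.

x = -3/8 here; the reduced form reads 2F1, upper {1, 1}, lower {2}, C = -5/6. Verdict: the I6 logarithm reduction fires (the logarithm: parameters (1,1;2), x = -3/8). Its exact value is (-20/9) * ln(11/8).


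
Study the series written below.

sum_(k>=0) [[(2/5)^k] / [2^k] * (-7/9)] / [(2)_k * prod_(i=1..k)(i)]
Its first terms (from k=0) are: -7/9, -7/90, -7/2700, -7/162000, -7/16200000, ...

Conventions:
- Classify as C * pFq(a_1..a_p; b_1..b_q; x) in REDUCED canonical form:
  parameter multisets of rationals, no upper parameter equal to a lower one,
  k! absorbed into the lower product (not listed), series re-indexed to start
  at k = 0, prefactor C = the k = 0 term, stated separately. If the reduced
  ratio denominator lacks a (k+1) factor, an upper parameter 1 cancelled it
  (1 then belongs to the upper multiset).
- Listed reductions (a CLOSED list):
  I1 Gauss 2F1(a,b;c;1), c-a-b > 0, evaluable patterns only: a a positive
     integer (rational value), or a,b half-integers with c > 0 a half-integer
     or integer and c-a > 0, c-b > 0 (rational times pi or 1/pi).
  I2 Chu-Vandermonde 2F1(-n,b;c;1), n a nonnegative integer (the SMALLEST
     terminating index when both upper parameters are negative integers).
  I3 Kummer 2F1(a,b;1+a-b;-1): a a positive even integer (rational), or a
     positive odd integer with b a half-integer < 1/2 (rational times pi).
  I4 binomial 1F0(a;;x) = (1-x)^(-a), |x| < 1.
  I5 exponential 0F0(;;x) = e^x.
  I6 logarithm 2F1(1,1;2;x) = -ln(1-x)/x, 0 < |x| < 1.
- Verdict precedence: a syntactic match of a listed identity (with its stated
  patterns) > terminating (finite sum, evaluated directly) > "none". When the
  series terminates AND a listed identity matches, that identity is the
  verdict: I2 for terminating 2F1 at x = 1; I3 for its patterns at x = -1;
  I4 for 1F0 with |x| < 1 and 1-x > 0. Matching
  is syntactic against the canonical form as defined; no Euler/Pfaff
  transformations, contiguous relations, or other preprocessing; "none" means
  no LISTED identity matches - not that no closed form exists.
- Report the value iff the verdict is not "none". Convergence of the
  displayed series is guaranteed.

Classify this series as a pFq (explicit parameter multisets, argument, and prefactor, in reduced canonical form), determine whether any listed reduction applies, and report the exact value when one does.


The series (x = 1/5) is 0F1: upper {-}, lower {2}, prefactor -7/9. Verdict: none. No listed pattern accepts 0F1(-; 2; 1/5).

The tell: with t_0 = -7/9, the product of the first k integers (prefactor -7/9) is k!.
Consecutive-term ratio: r(k) = (1/5) * 1 / [(k+2) (k+1)] - poly over poly, x = (1/5) from leading terms; C = -7/9 at k = 0.


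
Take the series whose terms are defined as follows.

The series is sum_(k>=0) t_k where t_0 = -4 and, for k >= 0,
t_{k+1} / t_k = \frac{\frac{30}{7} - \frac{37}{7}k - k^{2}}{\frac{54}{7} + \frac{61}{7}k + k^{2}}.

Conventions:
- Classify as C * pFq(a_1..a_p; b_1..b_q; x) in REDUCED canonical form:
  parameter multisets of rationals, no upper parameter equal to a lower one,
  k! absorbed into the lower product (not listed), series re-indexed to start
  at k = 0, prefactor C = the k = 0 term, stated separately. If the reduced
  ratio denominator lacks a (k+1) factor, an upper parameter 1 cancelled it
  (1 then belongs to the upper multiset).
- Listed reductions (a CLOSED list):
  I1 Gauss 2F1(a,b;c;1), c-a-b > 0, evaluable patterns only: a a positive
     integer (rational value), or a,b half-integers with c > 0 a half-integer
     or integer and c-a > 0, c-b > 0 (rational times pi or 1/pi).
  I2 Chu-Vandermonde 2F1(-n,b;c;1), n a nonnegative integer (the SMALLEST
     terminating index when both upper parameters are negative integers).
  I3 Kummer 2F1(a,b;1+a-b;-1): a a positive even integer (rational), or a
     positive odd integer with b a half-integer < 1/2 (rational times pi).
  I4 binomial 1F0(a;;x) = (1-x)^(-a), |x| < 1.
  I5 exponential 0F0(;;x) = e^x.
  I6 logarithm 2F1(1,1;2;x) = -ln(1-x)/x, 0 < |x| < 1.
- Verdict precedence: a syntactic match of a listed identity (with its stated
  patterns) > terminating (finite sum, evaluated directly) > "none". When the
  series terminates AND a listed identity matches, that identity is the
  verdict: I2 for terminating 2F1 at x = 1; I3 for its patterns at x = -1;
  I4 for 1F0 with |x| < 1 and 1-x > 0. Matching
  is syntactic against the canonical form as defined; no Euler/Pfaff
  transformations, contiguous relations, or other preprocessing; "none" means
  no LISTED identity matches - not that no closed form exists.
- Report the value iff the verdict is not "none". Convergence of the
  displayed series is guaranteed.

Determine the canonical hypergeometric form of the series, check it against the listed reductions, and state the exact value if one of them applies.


This is -4 * 2F1(-\frac{5}{7}, 6; \frac{54}{7}; -1) in reduced canonical form. Verdict: Kummer (I3) applies (x = -1; c = \frac{54}{7} equals 1+a-b for upper {-\frac{5}{7}, 6}: listed pattern). Value: -\frac{2068}{343}.

The tell: t_0 being -4, roots of the ratio polynomials (prefactor -4) are the negated parameters.
Consecutive-term ratio: r(k) = -1 * (k-\frac{5}{7}) (k+6) / [(k+\frac{54}{7}) (k+1)] - poly over poly, x = -1 from leading terms; C = -4 at k = 0.


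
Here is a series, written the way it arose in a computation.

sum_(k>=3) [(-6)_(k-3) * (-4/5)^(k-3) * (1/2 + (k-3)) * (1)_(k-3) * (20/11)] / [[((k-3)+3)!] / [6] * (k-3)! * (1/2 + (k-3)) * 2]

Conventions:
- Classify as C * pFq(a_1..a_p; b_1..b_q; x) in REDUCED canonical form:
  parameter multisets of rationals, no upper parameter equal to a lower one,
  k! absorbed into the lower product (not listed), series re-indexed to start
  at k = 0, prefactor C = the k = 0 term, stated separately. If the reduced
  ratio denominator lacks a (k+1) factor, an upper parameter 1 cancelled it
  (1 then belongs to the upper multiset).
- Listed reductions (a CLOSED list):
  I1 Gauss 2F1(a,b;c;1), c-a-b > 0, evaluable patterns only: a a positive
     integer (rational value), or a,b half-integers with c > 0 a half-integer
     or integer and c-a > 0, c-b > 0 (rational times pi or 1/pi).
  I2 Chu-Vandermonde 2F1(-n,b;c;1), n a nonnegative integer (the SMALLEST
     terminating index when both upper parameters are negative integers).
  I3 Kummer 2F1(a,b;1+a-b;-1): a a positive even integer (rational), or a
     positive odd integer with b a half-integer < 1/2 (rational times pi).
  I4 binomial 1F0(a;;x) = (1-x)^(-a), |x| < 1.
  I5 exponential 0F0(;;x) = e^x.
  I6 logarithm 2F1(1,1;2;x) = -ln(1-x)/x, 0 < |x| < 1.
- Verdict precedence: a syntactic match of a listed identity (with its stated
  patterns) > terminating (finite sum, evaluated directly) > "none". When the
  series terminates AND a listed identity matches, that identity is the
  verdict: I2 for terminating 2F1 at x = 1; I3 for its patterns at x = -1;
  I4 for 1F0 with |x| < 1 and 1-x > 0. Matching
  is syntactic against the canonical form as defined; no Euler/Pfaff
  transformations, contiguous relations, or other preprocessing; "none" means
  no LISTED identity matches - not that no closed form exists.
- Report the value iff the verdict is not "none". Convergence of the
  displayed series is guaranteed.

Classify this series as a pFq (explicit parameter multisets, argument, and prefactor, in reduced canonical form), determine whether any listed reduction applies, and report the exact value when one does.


Reduced: x = -4/5, 2F1, upper = {-6, 1}, lower = {4}, C = 10/11. Verdict: terminating at k = 6: the factor (-6)_k kills every later term; summing the 7 survivors is exact. Value: 2550038/721875.

Structural cue: x = (-4/5) and the constant factors (prefactor 10/11) combine into one prefactor.
Term ratio: r(k) = (-4/5) * (k-6) (k+1) / [(k+4) (k+1)] - rational; roots negated = parameters, x = (-4/5), C = 10/11.


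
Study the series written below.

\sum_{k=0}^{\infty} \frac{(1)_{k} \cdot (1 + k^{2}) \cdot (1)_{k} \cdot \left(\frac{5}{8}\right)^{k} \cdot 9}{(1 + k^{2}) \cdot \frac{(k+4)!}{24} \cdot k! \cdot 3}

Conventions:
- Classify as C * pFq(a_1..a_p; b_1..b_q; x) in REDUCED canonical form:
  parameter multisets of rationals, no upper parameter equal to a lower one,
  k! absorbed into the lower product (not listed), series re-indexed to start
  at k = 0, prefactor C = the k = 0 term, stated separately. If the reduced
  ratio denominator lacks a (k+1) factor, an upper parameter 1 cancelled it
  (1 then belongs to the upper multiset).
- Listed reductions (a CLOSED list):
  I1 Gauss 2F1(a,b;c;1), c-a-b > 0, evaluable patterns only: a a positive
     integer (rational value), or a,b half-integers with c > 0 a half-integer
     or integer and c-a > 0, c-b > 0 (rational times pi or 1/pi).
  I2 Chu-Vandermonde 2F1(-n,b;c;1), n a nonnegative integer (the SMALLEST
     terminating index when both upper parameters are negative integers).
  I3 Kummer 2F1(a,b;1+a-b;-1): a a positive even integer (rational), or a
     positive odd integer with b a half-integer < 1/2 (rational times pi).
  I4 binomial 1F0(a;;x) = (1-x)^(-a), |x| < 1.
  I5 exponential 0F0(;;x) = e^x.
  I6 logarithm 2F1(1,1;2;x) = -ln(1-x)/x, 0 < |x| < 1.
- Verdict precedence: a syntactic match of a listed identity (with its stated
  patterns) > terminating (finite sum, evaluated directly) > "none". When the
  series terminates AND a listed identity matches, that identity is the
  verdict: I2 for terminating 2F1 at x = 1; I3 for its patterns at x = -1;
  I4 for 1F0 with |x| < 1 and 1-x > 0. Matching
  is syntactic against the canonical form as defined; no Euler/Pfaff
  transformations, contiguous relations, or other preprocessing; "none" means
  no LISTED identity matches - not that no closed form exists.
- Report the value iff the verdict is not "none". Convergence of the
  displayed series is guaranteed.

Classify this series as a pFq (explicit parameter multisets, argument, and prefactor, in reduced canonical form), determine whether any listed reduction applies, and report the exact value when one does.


The tell: with t_0 = 3, the denominator's factorial ratio (C = 3) is a lower Pochhammer.
Adjacent-term ratio: r(k) = \frac{5}{8} * (k+1) (k+1) / [(k+5) (k+1)] - rational; roots negated = parameters, x = \frac{5}{8}, C = 3.

Classification (C = 3): 2F1 with upper {1, 1}, lower {5}, argument x = \frac{5}{8}. Verdict: none. Every listed pattern misses the 2F1 form at \frac{5}{8}, upper {1, 1}.
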